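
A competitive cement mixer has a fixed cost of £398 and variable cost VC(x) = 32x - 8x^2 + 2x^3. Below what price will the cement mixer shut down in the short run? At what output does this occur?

Short-run supply begins at min AVC. From VC = 32x - 8x^2 + 2x^3, AVC = 32 - 8x + 2x^2.
At the minimum of AVC, MC = AVC. MC = 32 - 16x + 6x^2; setting MC = AVC gives 4x^2 - 8x = 0, so x = 2. min AVC = 24.
So the shutdown price is £24.

£24 per unit, at x = 2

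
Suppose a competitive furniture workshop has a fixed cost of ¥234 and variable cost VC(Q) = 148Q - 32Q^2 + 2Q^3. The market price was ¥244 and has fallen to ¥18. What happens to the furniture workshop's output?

Output falls from 12 to 0 (the firm shuts down)

MC = 148 - 64Q + 6Q^2; the shutdown threshold is min AVC = ¥20 (at Q = 8).
At P = ¥244 ≥ min AVC, set P = MC on the rising branch: Q = 12.
At P = ¥18 < min AVC = ¥20, price no longer covers variable cost at any output, so the firm shuts down: Q = 0.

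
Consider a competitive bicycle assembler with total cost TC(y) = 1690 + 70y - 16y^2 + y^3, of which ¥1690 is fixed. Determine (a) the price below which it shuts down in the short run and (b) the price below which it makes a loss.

Shutdown price = ¥6; break-even price = ¥161

Shutdown price = min AVC. AVC = 70 - 16y + y^2, with vertex at y = 8 and minimum ¥6.
ATC = 1690/y + 70 - 16y + y^2. Setting dATC/dy = −1690/y^2 − 16 + 2y = 0 gives y = 13 (since 2·13^3 − 16·13^2 = 1690).
min ATC = 1690/13 + 70 − 16·13 + 13^2 = ¥161. That is the break-even price.
For ¥6 ≤ P < ¥161 the firm produces at a loss; below ¥6 it shuts down.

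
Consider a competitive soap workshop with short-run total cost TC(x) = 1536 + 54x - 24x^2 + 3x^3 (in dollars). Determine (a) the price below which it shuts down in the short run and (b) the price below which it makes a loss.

AVC = 54 - 24x + 3x^2; minimized at x = 4, giving min AVC = $6. That is the shutdown price.
ATC = 1536/x + 54 - 24x + 3x^2. Setting dATC/dx = −1536/x^2 − 24 + 6x = 0 gives x = 8 (since 6·8^3 − 24·8^2 = 1536).
min ATC = 1536/8 + 54 − 24·8 + 3·8^2 = $246. That is the break-even price.
Between these two prices the firm operates at a loss; above $246 it earns a profit.

Shutdown price = $6; break-even price = $246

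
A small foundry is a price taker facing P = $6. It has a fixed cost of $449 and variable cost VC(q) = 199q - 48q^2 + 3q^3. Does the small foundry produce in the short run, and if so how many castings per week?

Variable cost is VC = 199q - 48q^2 + 3q^3, so AVC = VC/q = 199 - 48q + 3q^2 and MC = dTC/dq = 199 - 96q + 9q^2.
AVC is minimized where dAVC/dq = -48 + 6q = 0, at q = 8; min AVC = 199 - 48·8 + 3·8^2 = $7.
P = $6 lies below min AVC = $7; no output level covers variable cost.
The firm minimizes its loss by shutting down and losing only its fixed cost of $449.

Shut down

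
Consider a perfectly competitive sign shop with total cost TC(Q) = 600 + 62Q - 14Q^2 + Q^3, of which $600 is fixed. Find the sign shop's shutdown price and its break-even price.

Shutdown price = $13; break-even price = $82

AVC = 62 - 14Q + Q^2; minimized at Q = 7, giving min AVC = $13. That is the shutdown price.
ATC = 600/Q + 62 - 14Q + Q^2. Setting dATC/dQ = −600/Q^2 − 14 + 2Q = 0 gives Q = 10 (since 2·10^3 − 14·10^2 = 600).
min ATC = 600/10 + 62 − 14·10 + 10^2 = $82. That is the break-even price.
For $13 ≤ P < $82 the firm produces at a loss; below $13 it shuts down.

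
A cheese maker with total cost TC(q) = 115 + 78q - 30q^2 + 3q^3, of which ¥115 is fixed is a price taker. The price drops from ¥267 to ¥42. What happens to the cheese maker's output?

AVC = 78 - 30q + 3q^2, minimized at q = 5 where min AVC = ¥3. MC = 78 - 60q + 9q^2.
At P = ¥267 ≥ min AVC, set P = MC on the rising branch: q = 9.
At P = ¥42 ≥ min AVC, set P = MC: q = 6. The firm stays open but cuts output.

Output falls from 9 to 6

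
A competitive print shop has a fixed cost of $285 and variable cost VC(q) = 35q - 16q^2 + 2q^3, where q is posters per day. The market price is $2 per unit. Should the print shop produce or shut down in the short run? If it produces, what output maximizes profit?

Shut down

Strip out fixed cost: VC = 35q - 16q^2 + 2q^3. Then AVC = 35 - 16q + 2q^2 and MC = 35 - 32q + 6q^2.
AVC is minimized where dAVC/dq = -16 + 4q = 0, at q = 4; min AVC = 35 - 16·4 + 2·4^2 = $3.
With P < min AVC ($2 < $3), every unit sold adds to the loss.
The firm minimizes its loss by shutting down and losing only its fixed cost of $285.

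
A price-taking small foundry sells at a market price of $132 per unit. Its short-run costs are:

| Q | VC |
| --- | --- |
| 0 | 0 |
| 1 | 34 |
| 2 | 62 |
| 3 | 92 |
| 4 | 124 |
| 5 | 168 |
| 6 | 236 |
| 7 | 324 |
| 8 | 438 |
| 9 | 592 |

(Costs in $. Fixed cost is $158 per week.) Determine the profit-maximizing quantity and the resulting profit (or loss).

Q = 8; profit = $460

Profit at each row (π = 132Q − TC): Q=0: -158; Q=1: -60; Q=2: 44; Q=3: 146; Q=4: 246; Q=5: 334; Q=6: 398; Q=7: 442; Q=8: 460; Q=9: 438.
Profit is maximized at Q = 8. AVC there is 438/8 = $54.75 ≤ P, so producing beats shutting down (which would give -$158).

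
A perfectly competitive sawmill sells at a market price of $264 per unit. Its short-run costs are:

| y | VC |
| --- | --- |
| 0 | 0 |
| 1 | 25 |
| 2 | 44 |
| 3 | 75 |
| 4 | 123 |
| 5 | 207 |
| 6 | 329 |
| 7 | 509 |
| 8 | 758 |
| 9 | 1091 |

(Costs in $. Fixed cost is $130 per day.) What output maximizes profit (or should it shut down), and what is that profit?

y = 8; profit = $1224

Compute π = P·y − TC at each output: y=0: -130; y=1: 109; y=2: 354; y=3: 587; y=4: 803; y=5: 983; y=6: 1125; y=7: 1209; y=8: 1224; y=9: 1155.
Profit is maximized at y = 8. AVC there is 758/8 = $94.75 ≤ P, so producing beats shutting down (which would give -$130).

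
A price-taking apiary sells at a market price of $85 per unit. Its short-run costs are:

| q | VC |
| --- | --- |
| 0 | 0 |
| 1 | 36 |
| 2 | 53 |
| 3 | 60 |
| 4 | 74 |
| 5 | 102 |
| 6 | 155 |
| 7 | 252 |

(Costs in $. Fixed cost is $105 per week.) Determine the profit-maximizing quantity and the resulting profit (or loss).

Tabulate TR − TC: q=0: -105; q=1: -56; q=2: 12; q=3: 90; q=4: 161; q=5: 218; q=6: 250; q=7: 238.
Profit is maximized at q = 6. AVC there is 155/6 = $25.83 ≤ P, so producing beats shutting down (which would give -$105).

q = 6; profit = $250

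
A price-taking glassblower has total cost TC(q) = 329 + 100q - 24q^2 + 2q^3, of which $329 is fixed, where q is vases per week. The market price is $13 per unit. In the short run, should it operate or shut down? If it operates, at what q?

Shut down

Variable cost is VC = 100q - 24q^2 + 2q^3, so AVC = VC/q = 100 - 24q + 2q^2 and MC = dTC/dq = 100 - 48q + 6q^2.
The AVC parabola has its vertex at q = 24/4 = 6, where AVC = 100 - 24·6 + 2·6^2 = $28.
Since P = $13 < min AVC = $28, price fails to cover variable cost at any output.
The firm minimizes its loss by shutting down and losing only its fixed cost of $329.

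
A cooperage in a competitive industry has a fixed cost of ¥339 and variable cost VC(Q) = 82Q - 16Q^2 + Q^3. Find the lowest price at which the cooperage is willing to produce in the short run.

¥18 per unit

Short-run supply begins at min AVC. From VC = 82Q - 16Q^2 + Q^3, AVC = 82 - 16Q + Q^2.
dAVC/dQ = -16 + 2Q = 0 gives Q = 8. min AVC = 82 - 16·8 + 8^2 = 18.
For P < ¥18 the firm produces nothing.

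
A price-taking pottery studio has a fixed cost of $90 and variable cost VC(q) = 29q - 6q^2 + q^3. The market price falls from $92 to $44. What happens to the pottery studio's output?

Output falls from 7 to 5

MC = 29 - 12q + 3q^2; the shutdown threshold is min AVC = $20 (at q = 3).
With P = $92 above the shutdown price, P = MC gives q = 7.
At P = $44 ≥ min AVC, set P = MC: q = 5. The firm stays open but cuts output.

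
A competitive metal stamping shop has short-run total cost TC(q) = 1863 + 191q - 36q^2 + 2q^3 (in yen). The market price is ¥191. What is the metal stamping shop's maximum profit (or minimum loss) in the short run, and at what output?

AVC = 191 - 36q + 2q^2 has its minimum ¥29 at q = 9; price ¥191 clears that bar, so the firm operates.
MC = 191 - 72q + 6q^2. Setting P = MC and taking the root on the rising branch gives q* = 12.
TR = 191·12 = 2292. TC = 1863 + 564 = 2427. Profit = 2292 − 2427 = -¥135.
By producing, the firm covers all variable cost plus ¥1728 of fixed cost; shutting down would lose the full ¥1863.

Profit = -¥135 at q = 12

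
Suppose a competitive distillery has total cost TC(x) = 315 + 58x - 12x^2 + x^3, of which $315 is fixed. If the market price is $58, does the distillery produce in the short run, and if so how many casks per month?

Variable cost is VC = 58x - 12x^2 + x^3, so AVC = VC/x = 58 - 12x + x^2 and MC = dTC/dx = 58 - 24x + 3x^2.
AVC hits its minimum where MC = AVC, at x = 6, giving min AVC = 58 - 12·6 + 6^2 = $22.
P = $58 exceeds min AVC = $22, so the firm stays open.
Set P = MC: 58 = 58 - 24x + 3x^2 → -24x + 3x^2 = 0. The roots are x = 0 and x = 8; the profit-maximizing output is on the rising part of MC, so x* = 8.
Check: AVC at x = 8 is $26 ≤ P, so revenue covers variable cost.
Profit = P·x − TC = 58·8 − 523 = -$59, a loss, but smaller than the $315 fixed cost the firm would lose by shutting down.

Produce at x = 8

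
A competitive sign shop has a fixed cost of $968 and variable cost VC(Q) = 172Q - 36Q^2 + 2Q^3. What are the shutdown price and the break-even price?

Shutdown price = $10; break-even price = $106

AVC = 172 - 36Q + 2Q^2; minimized at Q = 9, giving min AVC = $10. That is the shutdown price.
ATC = 968/Q + 172 - 36Q + 2Q^2. Setting dATC/dQ = −968/Q^2 − 36 + 4Q = 0 gives Q = 11 (since 4·11^3 − 36·11^2 = 968).
min ATC = 968/11 + 172 − 36·11 + 2·11^2 = $106. That is the break-even price.
For $10 ≤ P < $106 the firm produces at a loss; below $10 it shuts down.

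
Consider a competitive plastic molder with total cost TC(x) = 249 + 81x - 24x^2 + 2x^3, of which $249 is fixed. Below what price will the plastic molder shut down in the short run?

$9 per unit

The firm shuts down when price falls below the minimum of average variable cost. AVC = VC/x = 81 - 24x + 2x^2.
At the minimum of AVC, MC = AVC. MC = 81 - 48x + 6x^2; setting MC = AVC gives 4x^2 - 24x = 0, so x = 6. min AVC = 9.
The firm shuts down for any P below $9.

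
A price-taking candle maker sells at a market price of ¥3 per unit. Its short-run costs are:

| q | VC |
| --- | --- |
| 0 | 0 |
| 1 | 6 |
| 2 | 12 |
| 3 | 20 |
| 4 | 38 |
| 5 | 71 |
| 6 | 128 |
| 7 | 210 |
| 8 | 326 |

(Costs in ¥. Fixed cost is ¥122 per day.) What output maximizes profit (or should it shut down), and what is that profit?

q = 0 (shut down); profit = -¥122

Compute π = P·q − TC at each output: q=0: -122; q=1: -125; q=2: -128; q=3: -133; q=4: -148; q=5: -178; q=6: -232; q=7: -311; q=8: -424.
Profit is highest at q = 0. Equivalently, the lowest AVC in the table is 6/1 ≈ ¥6 at q = 1, and P = ¥3 falls below it — price never covers variable cost, so the firm shuts down and loses only its fixed cost.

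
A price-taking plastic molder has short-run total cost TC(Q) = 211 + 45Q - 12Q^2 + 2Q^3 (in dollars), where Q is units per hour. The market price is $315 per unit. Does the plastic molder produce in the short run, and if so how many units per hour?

Produce at Q = 9

Strip out fixed cost: VC = 45Q - 12Q^2 + 2Q^3. Then AVC = 45 - 12Q + 2Q^2 and MC = 45 - 24Q + 6Q^2.
AVC is minimized where dAVC/dQ = -12 + 4Q = 0, at Q = 3; min AVC = 45 - 12·3 + 2·3^2 = $27.
Since P = $315 ≥ min AVC = $27, price covers variable cost and the firm should produce.
P = MC gives -270 - 24Q + 6Q^2 = 0, with roots -5 and 9. Take the larger (rising MC): Q* = 9.
Check: AVC at Q = 9 is $99 ≤ P, so revenue covers variable cost.
Profit = P·Q − TC = 315·9 − 1102 = $1733.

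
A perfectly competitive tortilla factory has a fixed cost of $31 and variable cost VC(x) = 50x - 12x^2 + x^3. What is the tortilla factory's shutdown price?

The shutdown price is the minimum of AVC. VC = 50x - 12x^2 + x^3, so AVC = 50 - 12x + x^2.
dAVC/dx = -12 + 2x = 0 gives x = 6. min AVC = 50 - 12·6 + 6^2 = 14.
For P < $14 the firm produces nothing.

$14 per unit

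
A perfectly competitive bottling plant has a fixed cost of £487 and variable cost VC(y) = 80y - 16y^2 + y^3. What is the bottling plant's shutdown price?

The shutdown price is the minimum of AVC. VC = 80y - 16y^2 + y^3, so AVC = 80 - 16y + y^2.
dAVC/dy = -16 + 2y = 0 gives y = 8. min AVC = 80 - 16·8 + 8^2 = 16.
The firm shuts down for any P below £16.

£16 per unit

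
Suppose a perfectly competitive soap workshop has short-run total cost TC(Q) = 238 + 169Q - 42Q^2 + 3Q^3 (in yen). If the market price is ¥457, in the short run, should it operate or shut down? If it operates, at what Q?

Produce at Q = 12

Strip out fixed cost: VC = 169Q - 42Q^2 + 3Q^3. Then AVC = 169 - 42Q + 3Q^2 and MC = 169 - 84Q + 9Q^2.
AVC hits its minimum where MC = AVC, at Q = 7, giving min AVC = 169 - 42·7 + 3·7^2 = ¥22.
P = ¥457 exceeds min AVC = ¥22, so the firm stays open.
Set P = MC: 457 = 169 - 84Q + 9Q^2 → -288 - 84Q + 9Q^2 = 0. The roots are Q = -8/3 and Q = 12; the profit-maximizing output is on the rising part of MC, so Q* = 12.
Check: AVC at Q = 12 is ¥97 ≤ P, so revenue covers variable cost.
Profit = P·Q − TC = 457·12 − 1402 = ¥4082.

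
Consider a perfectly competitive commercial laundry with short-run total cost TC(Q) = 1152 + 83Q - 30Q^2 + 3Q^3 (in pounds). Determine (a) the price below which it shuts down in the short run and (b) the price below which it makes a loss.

Shutdown price = min AVC. AVC = 83 - 30Q + 3Q^2, with vertex at Q = 5 and minimum £8.
ATC = 1152/Q + 83 - 30Q + 3Q^2. Setting dATC/dQ = −1152/Q^2 − 30 + 6Q = 0 gives Q = 8 (since 6·8^3 − 30·8^2 = 1152).
min ATC = 1152/8 + 83 − 30·8 + 3·8^2 = £179. That is the break-even price.
Between these two prices the firm operates at a loss; above £179 it earns a profit.

Shutdown price = £8; break-even price = £179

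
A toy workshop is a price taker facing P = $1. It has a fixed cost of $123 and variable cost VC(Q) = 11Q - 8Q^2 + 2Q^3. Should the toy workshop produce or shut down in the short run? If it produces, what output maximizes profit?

Variable cost is VC = 11Q - 8Q^2 + 2Q^3, so AVC = VC/Q = 11 - 8Q + 2Q^2 and MC = dTC/dQ = 11 - 16Q + 6Q^2.
AVC is minimized where dAVC/dQ = -8 + 4Q = 0, at Q = 2; min AVC = 11 - 8·2 + 2·2^2 = $3.
Since P = $1 < min AVC = $3, price fails to cover variable cost at any output.
Best response: produce nothing and absorb the $123 fixed cost.

Shut down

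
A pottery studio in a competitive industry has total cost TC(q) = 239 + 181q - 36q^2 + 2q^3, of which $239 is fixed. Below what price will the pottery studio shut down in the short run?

$19 per unit

The shutdown price is the minimum of AVC. VC = 181q - 36q^2 + 2q^3, so AVC = 181 - 36q + 2q^2.
dAVC/dq = -36 + 4q = 0 gives q = 9. min AVC = 181 - 36·9 + 2·9^2 = 19.
The firm shuts down for any P below $19.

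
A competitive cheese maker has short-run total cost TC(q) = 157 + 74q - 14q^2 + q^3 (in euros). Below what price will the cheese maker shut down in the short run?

€25 per unit

The shutdown price is the minimum of AVC. VC = 74q - 14q^2 + q^3, so AVC = 74 - 14q + q^2.
At the minimum of AVC, MC = AVC. MC = 74 - 28q + 3q^2; setting MC = AVC gives 2q^2 - 14q = 0, so q = 7. min AVC = 25.
For P < €25 the firm produces nothing.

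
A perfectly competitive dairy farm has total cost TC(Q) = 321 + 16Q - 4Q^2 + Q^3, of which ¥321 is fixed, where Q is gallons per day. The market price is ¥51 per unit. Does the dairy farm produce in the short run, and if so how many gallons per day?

Produce at Q = 5

Strip out fixed cost: VC = 16Q - 4Q^2 + Q^3. Then AVC = 16 - 4Q + Q^2 and MC = 16 - 8Q + 3Q^2.
The AVC parabola has its vertex at Q = 4/2 = 2, where AVC = 16 - 4·2 + 2^2 = ¥12.
P = ¥51 exceeds min AVC = ¥12, so the firm stays open.
Set P = MC: 51 = 16 - 8Q + 3Q^2 → -35 - 8Q + 3Q^2 = 0. The roots are Q = -7/3 and Q = 5; the profit-maximizing output is on the rising part of MC, so Q* = 5.
Check: AVC at Q = 5 is ¥21 ≤ P, so revenue covers variable cost.
Profit = P·Q − TC = 51·5 − 426 = -¥171, a loss, but smaller than the ¥321 fixed cost the firm would lose by shutting down.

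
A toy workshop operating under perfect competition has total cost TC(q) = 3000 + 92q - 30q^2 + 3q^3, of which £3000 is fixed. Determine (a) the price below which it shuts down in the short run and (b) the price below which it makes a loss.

Shutdown price = min AVC. AVC = 92 - 30q + 3q^2, with vertex at q = 5 and minimum £17.
ATC = 3000/q + 92 - 30q + 3q^2. Setting dATC/dq = −3000/q^2 − 30 + 6q = 0 gives q = 10 (since 6·10^3 − 30·10^2 = 3000).
min ATC = 3000/10 + 92 − 30·10 + 3·10^2 = £392. That is the break-even price.
Between these two prices the firm operates at a loss; above £392 it earns a profit.

Shutdown price = £17; break-even price = £392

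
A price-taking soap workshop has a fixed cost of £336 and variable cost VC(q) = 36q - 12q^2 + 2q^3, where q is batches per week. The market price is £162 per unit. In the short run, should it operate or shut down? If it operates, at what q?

Produce at q = 7

From TC, MC = TC'(q) = 36 - 24q + 6q^2 and AVC = VC/q = 36 - 12q + 2q^2.
The AVC parabola has its vertex at q = 12/4 = 3, where AVC = 36 - 12·3 + 2·3^2 = £18.
Because £162 ≥ £18, revenue can cover variable cost; the firm operates.
Solving P = MC: -126 - 24q + 6q^2 = 0 ⇒ q = -3 or 7. On the upward-sloping branch, q* = 7.
Check: AVC at q = 7 is £50 ≤ P, so revenue covers variable cost.
Profit = P·q − TC = 162·7 − 686 = £448.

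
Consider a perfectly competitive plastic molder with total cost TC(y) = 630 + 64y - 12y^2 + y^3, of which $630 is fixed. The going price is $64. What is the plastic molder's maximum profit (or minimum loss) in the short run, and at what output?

Profit = -$374 at y = 8

AVC = 64 - 12y + y^2; min AVC = $28 at y = 6. Since P = $64 ≥ min AVC, the firm produces.
MC = 64 - 24y + 3y^2. Setting P = MC and taking the root on the rising branch gives y* = 8.
TR = 64·8 = 512. TC = 630 + 256 = 886. Profit = 512 − 886 = -$374.
By producing, the firm covers all variable cost plus $256 of fixed cost; shutting down would lose the full $630.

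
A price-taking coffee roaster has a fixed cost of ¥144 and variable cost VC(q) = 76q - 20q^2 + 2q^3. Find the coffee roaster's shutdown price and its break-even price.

Shutdown price = ¥26; break-even price = ¥52

Shutdown price = min AVC. AVC = 76 - 20q + 2q^2, with vertex at q = 5 and minimum ¥26.
ATC = 144/q + 76 - 20q + 2q^2. Setting dATC/dq = −144/q^2 − 20 + 4q = 0 gives q = 6 (since 4·6^3 − 20·6^2 = 144).
min ATC = 144/6 + 76 − 20·6 + 2·6^2 = ¥52. That is the break-even price.
For ¥26 ≤ P < ¥52 the firm produces at a loss; below ¥26 it shuts down.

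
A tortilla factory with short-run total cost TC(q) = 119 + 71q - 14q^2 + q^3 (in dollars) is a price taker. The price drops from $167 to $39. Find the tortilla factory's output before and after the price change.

Output falls from 12 to 8

AVC = 71 - 14q + q^2, minimized at q = 7 where min AVC = $22. MC = 71 - 28q + 3q^2.
At P = $167 ≥ min AVC, set P = MC on the rising branch: q = 12.
At P = $39 ≥ min AVC, set P = MC: q = 8. The firm stays open but cuts output.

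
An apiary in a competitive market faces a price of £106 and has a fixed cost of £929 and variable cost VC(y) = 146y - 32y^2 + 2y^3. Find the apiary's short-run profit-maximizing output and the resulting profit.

AVC = 146 - 32y + 2y^2; min AVC = £18 at y = 8. Since P = £106 ≥ min AVC, the firm produces.
With MC = 146 - 64y + 6y^2, P = MC on the upward-sloping part at y* = 10.
TR = 106·10 = 1060. TC = 929 + 260 = 1189. Profit = 1060 − 1189 = -£129.
That loss of £129 beats the £929 the firm would lose by shutting down; producing recovers £800 of fixed cost.

Profit = -£129 at y = 10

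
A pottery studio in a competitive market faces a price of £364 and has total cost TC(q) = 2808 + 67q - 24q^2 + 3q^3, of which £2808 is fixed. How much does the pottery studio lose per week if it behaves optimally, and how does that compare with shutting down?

Profit = -£378 at q = 9

AVC = 67 - 24q + 3q^2 has its minimum £19 at q = 4; price £364 clears that bar, so the firm operates.
With MC = 67 - 48q + 9q^2, P = MC on the upward-sloping part at q* = 9.
TR = 364·9 = 3276. TC = 2808 + 846 = 3654. Profit = 3276 − 3654 = -£378.
By producing, the firm covers all variable cost plus £2430 of fixed cost; shutting down would lose the full £2808.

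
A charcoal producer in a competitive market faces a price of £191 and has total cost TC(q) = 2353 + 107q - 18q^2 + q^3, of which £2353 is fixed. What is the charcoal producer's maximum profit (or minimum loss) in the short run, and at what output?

AVC = 107 - 18q + q^2; min AVC = £26 at q = 9. Since P = £191 ≥ min AVC, the firm produces.
MC = 107 - 36q + 3q^2. Setting P = MC and taking the root on the rising branch gives q* = 14.
TR = 191·14 = 2674. TC = 2353 + 714 = 3067. Profit = 2674 − 3067 = -£393.
By producing, the firm covers all variable cost plus £1960 of fixed cost; shutting down would lose the full £2353.

Profit = -£393 at q = 14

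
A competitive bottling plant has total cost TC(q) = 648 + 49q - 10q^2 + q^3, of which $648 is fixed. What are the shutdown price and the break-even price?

Shutdown price = $24; break-even price = $112

Shutdown price = min AVC. AVC = 49 - 10q + q^2, with vertex at q = 5 and minimum $24.
ATC = 648/q + 49 - 10q + q^2. Setting dATC/dq = −648/q^2 − 10 + 2q = 0 gives q = 9 (since 2·9^3 − 10·9^2 = 648).
min ATC = 648/9 + 49 − 10·9 + 9^2 = $112. That is the break-even price.
For $24 ≤ P < $112 the firm produces at a loss; below $24 it shuts down.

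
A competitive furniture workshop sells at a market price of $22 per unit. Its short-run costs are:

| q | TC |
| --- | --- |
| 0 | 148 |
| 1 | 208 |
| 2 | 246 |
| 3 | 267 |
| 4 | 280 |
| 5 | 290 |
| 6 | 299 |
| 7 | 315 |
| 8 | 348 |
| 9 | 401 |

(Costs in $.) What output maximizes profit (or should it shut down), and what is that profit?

Profit at each row (π = 22q − TC): q=0: -148; q=1: -186; q=2: -202; q=3: -201; q=4: -192; q=5: -180; q=6: -167; q=7: -161; q=8: -172; q=9: -203.
Profit is highest at q = 0. Equivalently, the lowest AVC in the table is 167/7 ≈ $23.86 at q = 7, and P = $22 falls below it — price never covers variable cost, so the firm shuts down and loses only its fixed cost.

q = 0 (shut down); profit = -$148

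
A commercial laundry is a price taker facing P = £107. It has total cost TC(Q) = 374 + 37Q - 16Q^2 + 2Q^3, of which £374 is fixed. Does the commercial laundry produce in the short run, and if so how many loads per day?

Produce at Q = 7

Variable cost is VC = 37Q - 16Q^2 + 2Q^3, so AVC = VC/Q = 37 - 16Q + 2Q^2 and MC = dTC/dQ = 37 - 32Q + 6Q^2.
AVC is minimized where dAVC/dQ = -16 + 4Q = 0, at Q = 4; min AVC = 37 - 16·4 + 2·4^2 = £5.
P = £107 exceeds min AVC = £5, so the firm stays open.
Solving P = MC: -70 - 32Q + 6Q^2 = 0 ⇒ Q = -5/3 or 7. On the upward-sloping branch, Q* = 7.
Check: AVC at Q = 7 is £23 ≤ P, so revenue covers variable cost.
Profit = P·Q − TC = 107·7 − 535 = £214.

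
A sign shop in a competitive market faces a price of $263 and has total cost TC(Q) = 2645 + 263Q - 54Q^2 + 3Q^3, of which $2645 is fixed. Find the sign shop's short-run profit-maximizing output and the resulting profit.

AVC = 263 - 54Q + 3Q^2 has its minimum $20 at Q = 9; price $263 clears that bar, so the firm operates.
MC = 263 - 108Q + 9Q^2. Setting P = MC and taking the root on the rising branch gives Q* = 12.
TR = 263·12 = 3156. TC = 2645 + 564 = 3209. Profit = 3156 − 3209 = -$53.
That loss of $53 beats the $2645 the firm would lose by shutting down; producing recovers $2592 of fixed cost.

Profit = -$53 at Q = 12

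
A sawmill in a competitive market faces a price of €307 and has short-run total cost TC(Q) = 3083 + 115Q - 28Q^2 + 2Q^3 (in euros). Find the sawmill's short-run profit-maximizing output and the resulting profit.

Profit = -€203 at Q = 12

AVC = 115 - 28Q + 2Q^2; min AVC = €17 at Q = 7. Since P = €307 ≥ min AVC, the firm produces.
MC = 115 - 56Q + 6Q^2. Setting P = MC and taking the root on the rising branch gives Q* = 12.
TR = 307·12 = 3684. TC = 3083 + 804 = 3887. Profit = 3684 − 3887 = -€203.
That loss of €203 beats the €3083 the firm would lose by shutting down; producing recovers €2880 of fixed cost.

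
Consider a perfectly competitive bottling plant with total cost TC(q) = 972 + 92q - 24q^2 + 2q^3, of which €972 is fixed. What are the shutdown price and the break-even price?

Shutdown price = €20; break-even price = €146

Shutdown price = min AVC. AVC = 92 - 24q + 2q^2, with vertex at q = 6 and minimum €20.
ATC = 972/q + 92 - 24q + 2q^2. Setting dATC/dq = −972/q^2 − 24 + 4q = 0 gives q = 9 (since 4·9^3 − 24·9^2 = 972).
min ATC = 972/9 + 92 − 24·9 + 2·9^2 = €146. That is the break-even price.
Between these two prices the firm operates at a loss; above €146 it earns a profit.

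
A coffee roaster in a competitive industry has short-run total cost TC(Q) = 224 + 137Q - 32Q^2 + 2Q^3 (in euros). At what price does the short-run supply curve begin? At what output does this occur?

€9 per unit, at Q = 8

The firm shuts down when price falls below the minimum of average variable cost. AVC = VC/Q = 137 - 32Q + 2Q^2.
dAVC/dQ = -32 + 4Q = 0 gives Q = 8. min AVC = 137 - 32·8 + 2·8^2 = 9.
The firm shuts down for any P below €9.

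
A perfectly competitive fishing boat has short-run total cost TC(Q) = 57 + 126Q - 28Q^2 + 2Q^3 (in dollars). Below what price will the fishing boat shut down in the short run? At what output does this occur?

$28 per unit, at Q = 7

The firm shuts down when price falls below the minimum of average variable cost. AVC = VC/Q = 126 - 28Q + 2Q^2.
dAVC/dQ = -28 + 4Q = 0 gives Q = 7. min AVC = 126 - 28·7 + 2·7^2 = 28.
The firm shuts down for any P below $28.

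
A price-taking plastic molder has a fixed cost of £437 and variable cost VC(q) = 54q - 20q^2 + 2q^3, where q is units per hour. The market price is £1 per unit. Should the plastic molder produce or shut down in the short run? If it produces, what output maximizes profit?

Variable cost is VC = 54q - 20q^2 + 2q^3, so AVC = VC/q = 54 - 20q + 2q^2 and MC = dTC/dq = 54 - 40q + 6q^2.
AVC hits its minimum where MC = AVC, at q = 5, giving min AVC = 54 - 20·5 + 2·5^2 = £4.
P = £1 lies below min AVC = £4; no output level covers variable cost.
The firm minimizes its loss by shutting down and losing only its fixed cost of £437.

Shut down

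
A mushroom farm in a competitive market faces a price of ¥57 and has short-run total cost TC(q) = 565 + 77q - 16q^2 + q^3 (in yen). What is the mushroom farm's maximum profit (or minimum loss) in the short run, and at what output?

Profit = -¥165 at q = 10

AVC = 77 - 16q + q^2; min AVC = ¥13 at q = 8. Since P = ¥57 ≥ min AVC, the firm produces.
With MC = 77 - 32q + 3q^2, P = MC on the upward-sloping part at q* = 10.
TR = 57·10 = 570. TC = 565 + 170 = 735. Profit = 570 − 735 = -¥165.
That loss of ¥165 beats the ¥565 the firm would lose by shutting down; producing recovers ¥400 of fixed cost.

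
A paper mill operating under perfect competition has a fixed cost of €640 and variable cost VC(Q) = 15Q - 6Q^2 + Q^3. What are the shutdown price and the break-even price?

AVC = 15 - 6Q + Q^2; minimized at Q = 3, giving min AVC = €6. That is the shutdown price.
ATC = 640/Q + 15 - 6Q + Q^2. Setting dATC/dQ = −640/Q^2 − 6 + 2Q = 0 gives Q = 8 (since 2·8^3 − 6·8^2 = 640).
min ATC = 640/8 + 15 − 6·8 + 8^2 = €111. That is the break-even price.
For €6 ≤ P < €111 the firm produces at a loss; below €6 it shuts down.

Shutdown price = €6; break-even price = €111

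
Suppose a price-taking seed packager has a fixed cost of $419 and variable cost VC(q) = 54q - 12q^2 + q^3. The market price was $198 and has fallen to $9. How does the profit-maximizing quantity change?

Output falls from 12 to 0 (the firm shuts down)

AVC = 54 - 12q + q^2, minimized at q = 6 where min AVC = $18. MC = 54 - 24q + 3q^2.
At P = $198 ≥ min AVC, set P = MC on the rising branch: q = 12.
At P = $9 < min AVC = $18, price no longer covers variable cost at any output, so the firm shuts down: q = 0.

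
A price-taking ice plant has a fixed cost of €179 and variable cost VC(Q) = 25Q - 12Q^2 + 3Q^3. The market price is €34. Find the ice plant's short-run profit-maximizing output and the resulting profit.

AVC = 25 - 12Q + 3Q^2; min AVC = €13 at Q = 2. Since P = €34 ≥ min AVC, the firm produces.
With MC = 25 - 24Q + 9Q^2, P = MC on the upward-sloping part at Q* = 3.
TR = 34·3 = 102. TC = 179 + 48 = 227. Profit = 102 − 227 = -€125.
That loss of €125 beats the €179 the firm would lose by shutting down; producing recovers €54 of fixed cost.

Profit = -€125 at Q = 3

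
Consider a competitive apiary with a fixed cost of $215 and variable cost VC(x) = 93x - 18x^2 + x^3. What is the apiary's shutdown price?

The shutdown price is the minimum of AVC. VC = 93x - 18x^2 + x^3, so AVC = 93 - 18x + x^2.
dAVC/dx = -18 + 2x = 0 gives x = 9. min AVC = 93 - 18·9 + 9^2 = 12.
For P < $12 the firm produces nothing.

$12 per unit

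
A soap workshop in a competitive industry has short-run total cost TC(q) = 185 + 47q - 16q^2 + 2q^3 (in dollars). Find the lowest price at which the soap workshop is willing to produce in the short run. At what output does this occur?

The firm shuts down when price falls below the minimum of average variable cost. AVC = VC/q = 47 - 16q + 2q^2.
At the minimum of AVC, MC = AVC. MC = 47 - 32q + 6q^2; setting MC = AVC gives 4q^2 - 16q = 0, so q = 4. min AVC = 15.
So the shutdown price is $15.

$15 per unit, at q = 4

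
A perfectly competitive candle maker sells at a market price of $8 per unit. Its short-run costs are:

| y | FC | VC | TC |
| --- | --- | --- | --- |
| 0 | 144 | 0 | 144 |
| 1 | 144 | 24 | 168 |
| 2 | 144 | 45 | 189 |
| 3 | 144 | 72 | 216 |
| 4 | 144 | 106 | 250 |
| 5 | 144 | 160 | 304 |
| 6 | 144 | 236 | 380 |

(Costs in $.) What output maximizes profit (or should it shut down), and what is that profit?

Compute π = P·y − TC at each output: y=0: -144; y=1: -160; y=2: -173; y=3: -192; y=4: -218; y=5: -264; y=6: -332.
Profit is highest at y = 0. Equivalently, the lowest AVC in the table is 45/2 ≈ $22.50 at y = 2, and P = $8 falls below it — price never covers variable cost, so the firm shuts down and loses only its fixed cost.

y = 0 (shut down); profit = -$144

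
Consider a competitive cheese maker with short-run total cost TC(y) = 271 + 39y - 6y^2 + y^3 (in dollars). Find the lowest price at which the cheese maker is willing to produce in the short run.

$30 per unit

The shutdown price is the minimum of AVC. VC = 39y - 6y^2 + y^3, so AVC = 39 - 6y + y^2.
At the minimum of AVC, MC = AVC. MC = 39 - 12y + 3y^2; setting MC = AVC gives 2y^2 - 6y = 0, so y = 3. min AVC = 30.
For P < $30 the firm produces nothing.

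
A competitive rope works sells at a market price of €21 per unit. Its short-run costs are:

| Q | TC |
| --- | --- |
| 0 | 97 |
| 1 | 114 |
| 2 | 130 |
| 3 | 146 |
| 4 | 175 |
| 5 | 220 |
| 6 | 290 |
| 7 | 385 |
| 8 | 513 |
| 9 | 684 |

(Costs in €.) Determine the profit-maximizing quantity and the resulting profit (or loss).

Tabulate TR − TC: Q=0: -97; Q=1: -93; Q=2: -88; Q=3: -83; Q=4: -91; Q=5: -115; Q=6: -164; Q=7: -238; Q=8: -345; Q=9: -495.
Profit is maximized at Q = 3. AVC there is 49/3 = €16.33 ≤ P, so producing beats shutting down (which would give -€97).

Q = 3; profit = -€83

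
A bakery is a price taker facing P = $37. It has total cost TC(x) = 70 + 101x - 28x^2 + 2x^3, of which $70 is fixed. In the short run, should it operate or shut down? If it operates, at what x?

Produce at x = 8

From TC, MC = TC'(x) = 101 - 56x + 6x^2 and AVC = VC/x = 101 - 28x + 2x^2.
AVC is minimized where dAVC/dx = -28 + 4x = 0, at x = 7; min AVC = 101 - 28·7 + 2·7^2 = $3.
P = $37 exceeds min AVC = $3, so the firm stays open.
Set P = MC: 37 = 101 - 56x + 6x^2 → 64 - 56x + 6x^2 = 0. The roots are x = 4/3 and x = 8; the profit-maximizing output is on the rising part of MC, so x* = 8.
Check: AVC at x = 8 is $5 ≤ P, so revenue covers variable cost.
Profit = P·x − TC = 37·8 − 110 = $186.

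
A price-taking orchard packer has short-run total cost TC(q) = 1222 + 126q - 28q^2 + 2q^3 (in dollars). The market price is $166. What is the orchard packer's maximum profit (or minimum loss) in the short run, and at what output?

AVC = 126 - 28q + 2q^2 has its minimum $28 at q = 7; price $166 clears that bar, so the firm operates.
MC = 126 - 56q + 6q^2. Setting P = MC and taking the root on the rising branch gives q* = 10.
TR = 166·10 = 1660. TC = 1222 + 460 = 1682. Profit = 1660 − 1682 = -$22.
Shutting down would mean losing the fixed cost of $1222, so operating at a loss of $22 is better by $1200.

Profit = -$22 at q = 10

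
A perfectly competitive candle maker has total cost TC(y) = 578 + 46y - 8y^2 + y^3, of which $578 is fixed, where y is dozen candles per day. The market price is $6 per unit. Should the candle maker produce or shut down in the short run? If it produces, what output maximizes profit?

Variable cost is VC = 46y - 8y^2 + y^3, so AVC = VC/y = 46 - 8y + y^2 and MC = dTC/dy = 46 - 16y + 3y^2.
AVC hits its minimum where MC = AVC, at y = 4, giving min AVC = 46 - 8·4 + 4^2 = $30.
P = $6 lies below min AVC = $30; no output level covers variable cost.
The firm minimizes its loss by shutting down and losing only its fixed cost of $578.

Shut down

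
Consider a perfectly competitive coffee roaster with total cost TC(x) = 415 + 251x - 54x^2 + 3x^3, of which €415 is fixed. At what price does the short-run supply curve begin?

€8 per unit

The firm shuts down when price falls below the minimum of average variable cost. AVC = VC/x = 251 - 54x + 3x^2.
At the minimum of AVC, MC = AVC. MC = 251 - 108x + 9x^2; setting MC = AVC gives 6x^2 - 54x = 0, so x = 9. min AVC = 8.
So the shutdown price is €8.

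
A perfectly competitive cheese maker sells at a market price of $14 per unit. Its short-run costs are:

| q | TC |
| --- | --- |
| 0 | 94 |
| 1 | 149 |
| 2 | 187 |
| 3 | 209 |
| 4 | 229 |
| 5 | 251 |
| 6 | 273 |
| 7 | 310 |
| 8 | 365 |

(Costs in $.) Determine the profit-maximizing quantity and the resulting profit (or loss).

Tabulate TR − TC: q=0: -94; q=1: -135; q=2: -159; q=3: -167; q=4: -173; q=5: -181; q=6: -189; q=7: -212; q=8: -253.
Profit is highest at q = 0. Equivalently, the lowest AVC in the table is 179/6 ≈ $29.83 at q = 6, and P = $14 falls below it — price never covers variable cost, so the firm shuts down and loses only its fixed cost.

q = 0 (shut down); profit = -$94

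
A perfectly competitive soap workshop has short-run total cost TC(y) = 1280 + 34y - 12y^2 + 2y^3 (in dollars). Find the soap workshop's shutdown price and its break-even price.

Shutdown price = min AVC. AVC = 34 - 12y + 2y^2, with vertex at y = 3 and minimum $16.
ATC = 1280/y + 34 - 12y + 2y^2. Setting dATC/dy = −1280/y^2 − 12 + 4y = 0 gives y = 8 (since 4·8^3 − 12·8^2 = 1280).
min ATC = 1280/8 + 34 − 12·8 + 2·8^2 = $226. That is the break-even price.
Between these two prices the firm operates at a loss; above $226 it earns a profit.

Shutdown price = $16; break-even price = $226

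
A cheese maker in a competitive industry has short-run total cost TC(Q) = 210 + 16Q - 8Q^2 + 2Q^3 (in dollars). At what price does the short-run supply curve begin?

$8 per unit

The firm shuts down when price falls below the minimum of average variable cost. AVC = VC/Q = 16 - 8Q + 2Q^2.
At the minimum of AVC, MC = AVC. MC = 16 - 16Q + 6Q^2; setting MC = AVC gives 4Q^2 - 8Q = 0, so Q = 2. min AVC = 8.
For P < $8 the firm produces nothing.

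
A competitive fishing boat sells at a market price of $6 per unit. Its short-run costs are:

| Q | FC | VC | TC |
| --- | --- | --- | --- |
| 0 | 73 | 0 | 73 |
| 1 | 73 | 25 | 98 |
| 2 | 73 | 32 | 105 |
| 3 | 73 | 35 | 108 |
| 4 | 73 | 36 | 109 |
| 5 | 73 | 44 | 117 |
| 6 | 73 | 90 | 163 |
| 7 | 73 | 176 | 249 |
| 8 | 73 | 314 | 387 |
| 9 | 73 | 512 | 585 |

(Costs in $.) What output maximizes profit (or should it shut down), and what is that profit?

Profit at each row (π = 6Q − TC): Q=0: -73; Q=1: -92; Q=2: -93; Q=3: -90; Q=4: -85; Q=5: -87; Q=6: -127; Q=7: -207; Q=8: -339; Q=9: -531.
Profit is highest at Q = 0. Equivalently, the lowest AVC in the table is 44/5 ≈ $8.80 at Q = 5, and P = $6 falls below it — price never covers variable cost, so the firm shuts down and loses only its fixed cost.

Q = 0 (shut down); profit = -$73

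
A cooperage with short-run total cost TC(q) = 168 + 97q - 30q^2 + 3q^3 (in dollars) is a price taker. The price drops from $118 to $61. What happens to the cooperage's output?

Output falls from 7 to 6

AVC = 97 - 30q + 3q^2, minimized at q = 5 where min AVC = $22. MC = 97 - 60q + 9q^2.
With P = $118 above the shutdown price, P = MC gives q = 7.
At P = $61 ≥ min AVC, set P = MC: q = 6. The firm stays open but cuts output.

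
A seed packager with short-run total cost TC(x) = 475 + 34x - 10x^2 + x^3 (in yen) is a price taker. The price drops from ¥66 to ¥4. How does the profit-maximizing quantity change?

Output falls from 8 to 0 (the firm shuts down)

AVC = 34 - 10x + x^2, minimized at x = 5 where min AVC = ¥9. MC = 34 - 20x + 3x^2.
At P = ¥66 ≥ min AVC, set P = MC on the rising branch: x = 8.
At P = ¥4 < min AVC = ¥9, price no longer covers variable cost at any output, so the firm shuts down: x = 0.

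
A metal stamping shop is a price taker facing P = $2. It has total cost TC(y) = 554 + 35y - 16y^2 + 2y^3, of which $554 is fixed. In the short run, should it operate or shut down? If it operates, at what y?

Strip out fixed cost: VC = 35y - 16y^2 + 2y^3. Then AVC = 35 - 16y + 2y^2 and MC = 35 - 32y + 6y^2.
The AVC parabola has its vertex at y = 16/4 = 4, where AVC = 35 - 16·4 + 2·4^2 = $3.
Since P = $2 < min AVC = $3, price fails to cover variable cost at any output.
Shutting down limits the loss to fixed cost, $554.

Shut down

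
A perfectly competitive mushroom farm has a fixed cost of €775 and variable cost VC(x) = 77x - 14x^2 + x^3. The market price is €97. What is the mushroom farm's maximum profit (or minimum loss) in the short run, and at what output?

AVC = 77 - 14x + x^2; min AVC = €28 at x = 7. Since P = €97 ≥ min AVC, the firm produces.
MC = 77 - 28x + 3x^2. Setting P = MC and taking the root on the rising branch gives x* = 10.
TR = 97·10 = 970. TC = 775 + 370 = 1145. Profit = 970 − 1145 = -€175.
Shutting down would mean losing the fixed cost of €775, so operating at a loss of €175 is better by €600.

Profit = -€175 at x = 10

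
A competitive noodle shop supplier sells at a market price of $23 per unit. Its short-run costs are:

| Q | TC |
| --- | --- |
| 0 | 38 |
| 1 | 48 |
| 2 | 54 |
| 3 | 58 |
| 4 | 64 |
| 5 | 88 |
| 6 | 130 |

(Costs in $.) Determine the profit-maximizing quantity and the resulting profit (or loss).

Tabulate TR − TC: Q=0: -38; Q=1: -25; Q=2: -8; Q=3: 11; Q=4: 28; Q=5: 27; Q=6: 8.
Profit is maximized at Q = 4. AVC there is 26/4 = $6.50 ≤ P, so producing beats shutting down (which would give -$38).

Q = 4; profit = $28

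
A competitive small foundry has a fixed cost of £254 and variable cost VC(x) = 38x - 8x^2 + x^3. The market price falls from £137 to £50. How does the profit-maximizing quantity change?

Output falls from 9 to 6

MC = 38 - 16x + 3x^2; the shutdown threshold is min AVC = £22 (at x = 4).
At P = £137 ≥ min AVC, set P = MC on the rising branch: x = 9.
At P = £50 ≥ min AVC, set P = MC: x = 6. The firm stays open but cuts output.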